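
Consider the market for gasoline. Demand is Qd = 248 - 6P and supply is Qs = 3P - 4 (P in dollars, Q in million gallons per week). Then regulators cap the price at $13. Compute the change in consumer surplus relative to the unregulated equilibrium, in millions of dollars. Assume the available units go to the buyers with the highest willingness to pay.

356.25

Equilibrium: 248 - 6P = 3P - 4, so 252 = 9P and P* = 28, Q* = 80.
The ceiling of 13 is below the equilibrium price 28, so it binds.
At P = 13: Qd = 248 - 6·13 = 170 and Qs = 3·13 - 4 = 35.
Consumer surplus without the control is ½ · (124/3 - 28) · 80 = 1600/3.
With the ceiling, 35 units are sold at 13 (assume they go to the highest-value buyers). The demand price at Q = 35 is 35.5, so CS = ½ · [(124/3 - 13) + (35.5 - 13)] · 35 = 10675/12.
Change in consumer surplus = 10675/12 - 1600/3 = 356.25.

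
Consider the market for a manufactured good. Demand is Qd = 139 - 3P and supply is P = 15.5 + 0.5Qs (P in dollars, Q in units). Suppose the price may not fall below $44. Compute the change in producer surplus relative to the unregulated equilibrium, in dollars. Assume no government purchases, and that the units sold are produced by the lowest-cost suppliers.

-155

Rearranging supply gives Qs = 2P - 31. Equilibrium: 139 - 3P = 2P - 31, so 170 = 5P and P* = 34, Q* = 37.
Since 44 > 34, the floor is binding.
At P = 44: Qd = 139 - 3·44 = 7 and Qs = 2·44 - 31 = 57.
Producer surplus without the control is ½ · (34 - 15.5) · 37 = 342.25.
With the floor, 7 units are sold at 44. The supply price at Q = 7 is 19, so PS = ½ · [(44 - 15.5) + (44 - 19)] · 7 = 187.25.
Change in producer surplus = 187.25 - 342.25 = -155.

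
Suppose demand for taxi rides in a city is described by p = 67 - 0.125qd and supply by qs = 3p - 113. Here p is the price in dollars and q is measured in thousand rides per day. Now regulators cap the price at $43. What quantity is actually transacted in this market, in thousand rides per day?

Rearranging demand gives qd = 536 - 8p. Setting quantity demanded equal to quantity supplied, 536 - 8p = 3p - 113, gives p* = 59 and q* = 64.
Since 43 < 59, the ceiling is binding.
At p = 43: qd = 536 - 8·43 = 192 and qs = 3·43 - 113 = 16.
The quantity actually transacted is the short side, supply: 16.

16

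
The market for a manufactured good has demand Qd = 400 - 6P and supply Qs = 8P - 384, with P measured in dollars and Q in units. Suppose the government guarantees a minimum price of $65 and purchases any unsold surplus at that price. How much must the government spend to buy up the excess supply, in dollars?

8190

Equilibrium: 400 - 6P = 8P - 384, so 784 = 14P and P* = 56, Q* = 64.
The floor of 65 is above the equilibrium price 56, so it binds.
At P = 65: Qd = 400 - 6·65 = 10 and Qs = 8·65 - 384 = 136.
Surplus = Qs - Qd = 126.
Government expenditure = surplus × support price = 126 × 65 = 8190.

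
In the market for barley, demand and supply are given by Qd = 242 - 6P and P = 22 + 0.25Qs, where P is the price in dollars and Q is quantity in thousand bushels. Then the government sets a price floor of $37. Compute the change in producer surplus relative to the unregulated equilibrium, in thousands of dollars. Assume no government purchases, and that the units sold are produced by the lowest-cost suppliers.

8

Rearranging supply gives Qs = 4P - 88. In a free market, 242 - 6P = 4P - 88 gives the equilibrium P* = 33, Q* = 44.
Because the floor (37) lies above the market-clearing price, it is binding.
At P = 37: Qd = 242 - 6·37 = 20 and Qs = 4·37 - 88 = 60.
Producer surplus without the control is ½ · (33 - 22) · 44 = 242.
With the floor, 20 units are sold at 37. The supply price at Q = 20 is 27, so PS = ½ · [(37 - 22) + (37 - 27)] · 20 = 250.
Change in producer surplus = 250 - 242 = 8.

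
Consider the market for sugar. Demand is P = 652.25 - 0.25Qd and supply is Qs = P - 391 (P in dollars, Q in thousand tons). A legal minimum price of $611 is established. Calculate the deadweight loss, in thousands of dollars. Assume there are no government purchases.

1210

Rearranging demand gives Qd = 2609 - 4P. Equilibrium: 2609 - 4P = P - 391, so 3000 = 5P and P* = 600, Q* = 209.
Because the floor (611) lies above the market-clearing price, it is binding.
At P = 611: Qd = 2609 - 4·611 = 165 and Qs = 611 - 391 = 220.
Quantity traded falls to 165. At Q = 165 the demand price is (2609 - 165)/4 = 611 and the supply price is 391 + 165 = 556.
Deadweight loss = ½ · (611 - 556) · (209 - 165) = ½ · 55 · 44 = 1210.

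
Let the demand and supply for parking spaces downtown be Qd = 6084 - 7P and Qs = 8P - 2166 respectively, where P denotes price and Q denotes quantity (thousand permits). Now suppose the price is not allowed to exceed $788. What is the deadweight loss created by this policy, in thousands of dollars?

Setting quantity demanded equal to quantity supplied, 6084 - 7P = 8P - 2166, gives P* = 550 and Q* = 2234.
The ceiling of 788 is above the equilibrium price 550, so it is not binding; the market clears at P* = 550, Q* = 2234.
Since the control does not bind, no trades are prevented and deadweight loss is zero.

0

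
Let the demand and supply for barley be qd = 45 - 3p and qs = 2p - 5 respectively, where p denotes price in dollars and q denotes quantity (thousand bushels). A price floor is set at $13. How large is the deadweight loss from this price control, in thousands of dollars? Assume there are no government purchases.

Without the control the market clears where 45 - 3p = 2p - 5, i.e. p* = 10 and q* = 15.
Since 13 > 10, the floor is binding.
At p = 13: qd = 45 - 3·13 = 6 and qs = 2·13 - 5 = 21.
Quantity traded falls to 6. At q = 6 the demand price is (45 - 6)/3 = 13 and the supply price is (5 + 6)/2 = 5.5.
Deadweight loss = ½ · (13 - 5.5) · (15 - 6) = ½ · 7.5 · 9 = 33.75.

33.75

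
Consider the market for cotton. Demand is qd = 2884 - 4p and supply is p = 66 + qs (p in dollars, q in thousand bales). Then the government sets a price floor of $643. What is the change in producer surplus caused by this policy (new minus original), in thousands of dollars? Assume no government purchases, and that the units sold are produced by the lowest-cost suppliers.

-5936

Rearranging supply gives qs = p - 66. Setting quantity demanded equal to quantity supplied, 2884 - 4p = p - 66, gives p* = 590 and q* = 524.
Since 643 > 590, the floor is binding.
At p = 643: qd = 2884 - 4·643 = 312 and qs = 643 - 66 = 577.
Producer surplus without the control is ½ · (590 - 66) · 524 = 137288.
With the floor, 312 units are sold at 643. The supply price at q = 312 is 378, so PS = ½ · [(643 - 66) + (643 - 378)] · 312 = 131352.
Change in producer surplus = 131352 - 137288 = -5936.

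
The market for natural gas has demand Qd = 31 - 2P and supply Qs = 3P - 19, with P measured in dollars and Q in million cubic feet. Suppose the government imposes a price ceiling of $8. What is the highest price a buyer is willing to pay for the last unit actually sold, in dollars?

Equilibrium: 31 - 2P = 3P - 19, so 50 = 5P and P* = 10, Q* = 11.
Because the ceiling (8) lies below the market-clearing price, it is binding.
At P = 8: Qd = 31 - 2·8 = 15 and Qs = 3·8 - 19 = 5.
Only 5 units reach the market. On the demand curve, the marginal buyer's willingness to pay at Q = 5 is (31 - 5)/2 = 13.

13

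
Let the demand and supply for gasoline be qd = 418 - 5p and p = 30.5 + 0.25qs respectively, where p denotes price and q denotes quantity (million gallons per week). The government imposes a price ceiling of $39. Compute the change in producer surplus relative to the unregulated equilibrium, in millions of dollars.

Rearranging supply gives qs = 4p - 122. Equilibrium: 418 - 5p = 4p - 122, so 540 = 9p and p* = 60, q* = 118.
Because the ceiling (39) lies below the market-clearing price, it is binding.
At p = 39: qd = 418 - 5·39 = 223 and qs = 4·39 - 122 = 34.
Producer surplus without the control is ½ · (60 - 30.5) · 118 = 1740.5.
With the ceiling, producers sell 34 units at 39, so PS = ½ · (39 - 30.5) · 34 = 144.5.
Change in producer surplus = 144.5 - 1740.5 = -1596.

-1596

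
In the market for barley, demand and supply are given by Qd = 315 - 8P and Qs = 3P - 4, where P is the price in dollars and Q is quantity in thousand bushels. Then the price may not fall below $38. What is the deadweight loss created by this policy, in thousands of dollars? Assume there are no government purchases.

Without the control the market clears where 315 - 8P = 3P - 4, i.e. P* = 29 and Q* = 83.
The floor of 38 is above the equilibrium price 29, so it binds.
At P = 38: Qd = 315 - 8·38 = 11 and Qs = 3·38 - 4 = 110.
Quantity traded falls to 11. At Q = 11 the demand price is (315 - 11)/8 = 38 and the supply price is (4 + 11)/3 = 5.
Deadweight loss = ½ · (38 - 5) · (83 - 11) = ½ · 33 · 72 = 1188.

1188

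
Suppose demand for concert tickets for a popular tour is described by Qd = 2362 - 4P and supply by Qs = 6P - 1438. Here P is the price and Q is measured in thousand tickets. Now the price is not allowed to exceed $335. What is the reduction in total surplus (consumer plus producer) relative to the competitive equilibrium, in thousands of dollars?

15187.5

In a free market, 2362 - 4P = 6P - 1438 gives the equilibrium P* = 380, Q* = 842.
Since 335 < 380, the ceiling is binding.
At P = 335: Qd = 2362 - 4·335 = 1022 and Qs = 6·335 - 1438 = 572.
Quantity traded falls to 572. At Q = 572 the demand price is (2362 - 572)/4 = 447.5 and the supply price is (1438 + 572)/6 = 335.
Deadweight loss = ½ · (447.5 - 335) · (842 - 572) = ½ · 112.5 · 270 = 15187.5.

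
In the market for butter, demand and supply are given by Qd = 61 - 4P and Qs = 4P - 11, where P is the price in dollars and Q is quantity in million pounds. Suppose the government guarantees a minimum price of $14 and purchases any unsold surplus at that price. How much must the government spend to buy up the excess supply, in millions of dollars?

560

Without the control the market clears where 61 - 4P = 4P - 11, i.e. P* = 9 and Q* = 25.
Because the floor (14) lies above the market-clearing price, it is binding.
At P = 14: Qd = 61 - 4·14 = 5 and Qs = 4·14 - 11 = 45.
Surplus = Qs - Qd = 40.
Government expenditure = surplus × support price = 40 × 14 = 560.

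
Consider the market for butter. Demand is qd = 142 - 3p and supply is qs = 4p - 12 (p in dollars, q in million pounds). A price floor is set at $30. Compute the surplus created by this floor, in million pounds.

56

Without the control the market clears where 142 - 3p = 4p - 12, i.e. p* = 22 and q* = 76.
Since 30 > 22, the floor is binding.
At p = 30: qd = 142 - 3·30 = 52 and qs = 4·30 - 12 = 108.
Surplus = qs - qd = 108 - 52 = 56.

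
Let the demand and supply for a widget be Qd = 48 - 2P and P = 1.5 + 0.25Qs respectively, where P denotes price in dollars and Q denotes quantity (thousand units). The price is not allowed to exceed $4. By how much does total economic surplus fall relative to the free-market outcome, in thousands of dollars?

150

Rearranging supply gives Qs = 4P - 6. Equilibrium: 48 - 2P = 4P - 6, so 54 = 6P and P* = 9, Q* = 30.
The ceiling of 4 is below the equilibrium price 9, so it binds.
At P = 4: Qd = 48 - 2·4 = 40 and Qs = 4·4 - 6 = 10.
Quantity traded falls to 10. At Q = 10 the demand price is (48 - 10)/2 = 19 and the supply price is (6 + 10)/4 = 4.
Deadweight loss = ½ · (19 - 4) · (30 - 10) = ½ · 15 · 20 = 150.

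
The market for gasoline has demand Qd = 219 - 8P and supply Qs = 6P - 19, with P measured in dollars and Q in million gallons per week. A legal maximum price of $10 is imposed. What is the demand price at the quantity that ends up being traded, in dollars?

In a free market, 219 - 8P = 6P - 19 gives the equilibrium P* = 17, Q* = 83.
The ceiling of 10 is below the equilibrium price 17, so it binds.
At P = 10: Qd = 219 - 8·10 = 139 and Qs = 6·10 - 19 = 41.
Only 41 units reach the market. On the demand curve, the marginal buyer's willingness to pay at Q = 41 is (219 - 41)/8 = 22.25.

22.25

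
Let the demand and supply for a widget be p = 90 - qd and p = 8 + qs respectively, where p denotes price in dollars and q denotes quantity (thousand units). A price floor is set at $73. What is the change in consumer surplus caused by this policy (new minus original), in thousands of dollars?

-696

Rearranging demand gives qd = 90 - p; rearranging supply gives qs = p - 8. In a free market, 90 - p = p - 8 gives the equilibrium p* = 49, q* = 41.
The floor of 73 is above the equilibrium price 49, so it binds.
At p = 73: qd = 90 - 73 = 17 and qs = 73 - 8 = 65.
Consumer surplus without the control is ½ · (90 - 49) · 41 = 840.5.
With the floor, consumers buy 17 units at 73, so CS = ½ · (90 - 73) · 17 = 144.5.
Change in consumer surplus = 144.5 - 840.5 = -696.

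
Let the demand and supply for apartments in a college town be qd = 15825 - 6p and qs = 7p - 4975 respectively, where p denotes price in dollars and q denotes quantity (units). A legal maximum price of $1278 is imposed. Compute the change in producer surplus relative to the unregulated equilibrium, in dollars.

Equilibrium: 15825 - 6p = 7p - 4975, so 20800 = 13p and p* = 1600, q* = 6225.
The ceiling of 1278 is below the equilibrium price 1600, so it binds.
At p = 1278: qd = 15825 - 6·1278 = 8157 and qs = 7·1278 - 4975 = 3971.
Producer surplus without the control is ½ · (1600 - 4975/7) · 6225 = 38750625/14.
With the ceiling, producers sell 3971 units at 1278, so PS = ½ · (1278 - 4975/7) · 3971 = 15768841/14.
Change in producer surplus = 15768841/14 - 38750625/14 = -1641556.

-1641556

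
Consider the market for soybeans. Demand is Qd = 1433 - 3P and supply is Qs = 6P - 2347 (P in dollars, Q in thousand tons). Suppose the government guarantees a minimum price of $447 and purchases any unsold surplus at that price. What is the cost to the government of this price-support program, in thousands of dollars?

108621

In a free market, 1433 - 3P = 6P - 2347 gives the equilibrium P* = 420, Q* = 173.
Because the floor (447) lies above the market-clearing price, it is binding.
At P = 447: Qd = 1433 - 3·447 = 92 and Qs = 6·447 - 2347 = 335.
Surplus = Qs - Qd = 243.
Government expenditure = surplus × support price = 243 × 447 = 108621.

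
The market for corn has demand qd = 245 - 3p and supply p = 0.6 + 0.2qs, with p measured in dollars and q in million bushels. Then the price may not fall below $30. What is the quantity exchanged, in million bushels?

152

Rearranging supply gives qs = 5p - 3. In a free market, 245 - 3p = 5p - 3 gives the equilibrium p* = 31, q* = 152.
The floor of 30 is below the equilibrium price 31, so it is not binding; the market clears at p* = 31, q* = 152.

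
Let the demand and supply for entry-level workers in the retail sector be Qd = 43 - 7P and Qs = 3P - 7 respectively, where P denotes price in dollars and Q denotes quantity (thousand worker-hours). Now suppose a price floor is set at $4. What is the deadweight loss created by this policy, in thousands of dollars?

0

Equilibrium: 43 - 7P = 3P - 7, so 50 = 10P and P* = 5, Q* = 8.
Since 4 is below P* = 5, the floor does not bind and the free-market outcome prevails.
Since the control does not bind, no trades are prevented and deadweight loss is zero.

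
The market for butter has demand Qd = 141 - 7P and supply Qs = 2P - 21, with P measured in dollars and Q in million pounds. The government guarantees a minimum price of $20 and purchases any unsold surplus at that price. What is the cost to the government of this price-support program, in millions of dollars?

360

Without the control the market clears where 141 - 7P = 2P - 21, i.e. P* = 18 and Q* = 15.
Because the floor (20) lies above the market-clearing price, it is binding.
At P = 20: Qd = 141 - 7·20 = 1 and Qs = 2·20 - 21 = 19.
Surplus = Qs - Qd = 18.
Government expenditure = surplus × support price = 18 × 20 = 360.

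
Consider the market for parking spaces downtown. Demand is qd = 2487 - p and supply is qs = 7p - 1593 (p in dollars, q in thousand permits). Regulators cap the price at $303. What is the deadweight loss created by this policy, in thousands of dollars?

1199772

Equilibrium: 2487 - p = 7p - 1593, so 4080 = 8p and p* = 510, q* = 1977.
Since 303 < 510, the ceiling is binding.
At p = 303: qd = 2487 - 303 = 2184 and qs = 7·303 - 1593 = 528.
Quantity traded falls to 528. At q = 528 the demand price is 2487 - 528 = 1959 and the supply price is (1593 + 528)/7 = 303.
Deadweight loss = ½ · (1959 - 303) · (1977 - 528) = ½ · 1656 · 1449 = 1199772.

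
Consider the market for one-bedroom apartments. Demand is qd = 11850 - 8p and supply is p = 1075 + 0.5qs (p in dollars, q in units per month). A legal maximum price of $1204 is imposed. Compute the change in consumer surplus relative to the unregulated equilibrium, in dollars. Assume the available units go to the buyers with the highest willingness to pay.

Rearranging supply gives qs = 2p - 2150. Without the control the market clears where 11850 - 8p = 2p - 2150, i.e. p* = 1400 and q* = 650.
The ceiling of 1204 is below the equilibrium price 1400, so it binds.
At p = 1204: qd = 11850 - 8·1204 = 2218 and qs = 2·1204 - 2150 = 258.
Consumer surplus without the control is ½ · (1481.25 - 1400) · 650 = 26406.25.
With the ceiling, 258 units are sold at 1204 (assume they go to the highest-value buyers). The demand price at q = 258 is 1449, so CS = ½ · [(1481.25 - 1204) + (1449 - 1204)] · 258 = 67370.25.
Change in consumer surplus = 67370.25 - 26406.25 = 40964.

40964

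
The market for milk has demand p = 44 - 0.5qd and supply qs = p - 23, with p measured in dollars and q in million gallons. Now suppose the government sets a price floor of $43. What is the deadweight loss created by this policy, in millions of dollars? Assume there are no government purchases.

108

Rearranging demand gives qd = 88 - 2p. In a free market, 88 - 2p = p - 23 gives the equilibrium p* = 37, q* = 14.
Because the floor (43) lies above the market-clearing price, it is binding.
At p = 43: qd = 88 - 2·43 = 2 and qs = 43 - 23 = 20.
Quantity traded falls to 2. At q = 2 the demand price is (88 - 2)/2 = 43 and the supply price is 23 + 2 = 25.
Deadweight loss = ½ · (43 - 25) · (14 - 2) = ½ · 18 · 12 = 108.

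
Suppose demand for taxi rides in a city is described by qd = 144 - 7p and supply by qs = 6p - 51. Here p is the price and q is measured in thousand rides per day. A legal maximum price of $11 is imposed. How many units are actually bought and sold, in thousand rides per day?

15

Without the control the market clears where 144 - 7p = 6p - 51, i.e. p* = 15 and q* = 39.
Since 11 < 15, the ceiling is binding.
At p = 11: qd = 144 - 7·11 = 67 and qs = 6·11 - 51 = 15.
The quantity actually transacted is the short side, supply: 15.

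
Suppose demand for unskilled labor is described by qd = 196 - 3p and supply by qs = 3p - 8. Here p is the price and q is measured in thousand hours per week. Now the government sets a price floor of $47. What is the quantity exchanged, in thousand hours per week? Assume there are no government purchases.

Setting quantity demanded equal to quantity supplied, 196 - 3p = 3p - 8, gives p* = 34 and q* = 94.
Since 47 > 34, the floor is binding.
At p = 47: qd = 196 - 3·47 = 55 and qs = 3·47 - 8 = 133.
The quantity actually transacted is the short side, demand: 55.

55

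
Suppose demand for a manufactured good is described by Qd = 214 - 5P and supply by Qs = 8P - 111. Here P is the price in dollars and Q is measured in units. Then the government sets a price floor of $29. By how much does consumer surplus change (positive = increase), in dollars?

-316

Setting quantity demanded equal to quantity supplied, 214 - 5P = 8P - 111, gives P* = 25 and Q* = 89.
The floor of 29 is above the equilibrium price 25, so it binds.
At P = 29: Qd = 214 - 5·29 = 69 and Qs = 8·29 - 111 = 121.
Consumer surplus without the control is ½ · (42.8 - 25) · 89 = 792.1.
With the floor, consumers buy 69 units at 29, so CS = ½ · (42.8 - 29) · 69 = 476.1.
Change in consumer surplus = 476.1 - 792.1 = -316.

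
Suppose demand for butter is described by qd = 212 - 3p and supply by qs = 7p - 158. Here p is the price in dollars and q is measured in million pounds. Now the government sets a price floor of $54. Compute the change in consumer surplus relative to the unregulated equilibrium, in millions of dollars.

-1283.5

Without the control the market clears where 212 - 3p = 7p - 158, i.e. p* = 37 and q* = 101.
The floor of 54 is above the equilibrium price 37, so it binds.
At p = 54: qd = 212 - 3·54 = 50 and qs = 7·54 - 158 = 220.
Consumer surplus without the control is ½ · (212/3 - 37) · 101 = 10201/6.
With the floor, consumers buy 50 units at 54, so CS = ½ · (212/3 - 54) · 50 = 1250/3.
Change in consumer surplus = 1250/3 - 10201/6 = -1283.5.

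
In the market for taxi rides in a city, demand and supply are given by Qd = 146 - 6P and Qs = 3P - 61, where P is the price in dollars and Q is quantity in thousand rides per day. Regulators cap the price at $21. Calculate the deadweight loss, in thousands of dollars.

Equilibrium: 146 - 6P = 3P - 61, so 207 = 9P and P* = 23, Q* = 8.
The ceiling of 21 is below the equilibrium price 23, so it binds.
At P = 21: Qd = 146 - 6·21 = 20 and Qs = 3·21 - 61 = 2.
Quantity traded falls to 2. At Q = 2 the demand price is (146 - 2)/6 = 24 and the supply price is (61 + 2)/3 = 21.
Deadweight loss = ½ · (24 - 21) · (8 - 2) = ½ · 3 · 6 = 9.

9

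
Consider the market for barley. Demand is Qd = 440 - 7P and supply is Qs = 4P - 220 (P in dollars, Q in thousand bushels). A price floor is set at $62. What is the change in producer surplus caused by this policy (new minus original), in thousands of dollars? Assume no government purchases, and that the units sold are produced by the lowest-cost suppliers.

In a free market, 440 - 7P = 4P - 220 gives the equilibrium P* = 60, Q* = 20.
The floor of 62 is above the equilibrium price 60, so it binds.
At P = 62: Qd = 440 - 7·62 = 6 and Qs = 4·62 - 220 = 28.
Producer surplus without the control is ½ · (60 - 55) · 20 = 50.
With the floor, 6 units are sold at 62. The supply price at Q = 6 is 56.5, so PS = ½ · [(62 - 55) + (62 - 56.5)] · 6 = 37.5.
Change in producer surplus = 37.5 - 50 = -12.5.

-12.5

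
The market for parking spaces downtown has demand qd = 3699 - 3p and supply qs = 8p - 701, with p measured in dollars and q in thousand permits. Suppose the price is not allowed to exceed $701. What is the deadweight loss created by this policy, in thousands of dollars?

Equilibrium: 3699 - 3p = 8p - 701, so 4400 = 11p and p* = 400, q* = 2499.
Since 701 is above p* = 400, the ceiling does not bind and the free-market outcome prevails.
Since the control does not bind, no trades are prevented and deadweight loss is zero.

0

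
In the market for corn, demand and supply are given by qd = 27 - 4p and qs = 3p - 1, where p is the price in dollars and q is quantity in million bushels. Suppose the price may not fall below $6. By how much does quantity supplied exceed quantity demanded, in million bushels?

Equilibrium: 27 - 4p = 3p - 1, so 28 = 7p and p* = 4, q* = 11.
Because the floor (6) lies above the market-clearing price, it is binding.
At p = 6: qd = 27 - 4·6 = 3 and qs = 3·6 - 1 = 17.
Surplus = qs - qd = 17 - 3 = 14.

14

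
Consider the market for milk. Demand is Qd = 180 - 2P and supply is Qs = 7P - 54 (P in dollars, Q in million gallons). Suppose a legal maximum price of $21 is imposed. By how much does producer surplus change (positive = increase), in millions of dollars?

-552.5

Setting quantity demanded equal to quantity supplied, 180 - 2P = 7P - 54, gives P* = 26 and Q* = 128.
The ceiling of 21 is below the equilibrium price 26, so it binds.
At P = 21: Qd = 180 - 2·21 = 138 and Qs = 7·21 - 54 = 93.
Producer surplus without the control is ½ · (26 - 54/7) · 128 = 8192/7.
With the ceiling, producers sell 93 units at 21, so PS = ½ · (21 - 54/7) · 93 = 8649/14.
Change in producer surplus = 8649/14 - 8192/7 = -552.5.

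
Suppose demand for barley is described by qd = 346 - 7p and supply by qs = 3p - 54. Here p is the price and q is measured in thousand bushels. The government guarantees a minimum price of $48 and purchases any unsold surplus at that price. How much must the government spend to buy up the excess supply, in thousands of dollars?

Without the control the market clears where 346 - 7p = 3p - 54, i.e. p* = 40 and q* = 66.
Since 48 > 40, the floor is binding.
At p = 48: qd = 346 - 7·48 = 10 and qs = 3·48 - 54 = 90.
Surplus = qs - qd = 80.
Government expenditure = surplus × support price = 80 × 48 = 3840.

3840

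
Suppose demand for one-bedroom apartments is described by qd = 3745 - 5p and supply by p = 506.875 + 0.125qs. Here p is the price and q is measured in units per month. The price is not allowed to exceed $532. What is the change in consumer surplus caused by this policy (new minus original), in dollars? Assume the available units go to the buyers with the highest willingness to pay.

-15925.6

Rearranging supply gives qs = 8p - 4055. Equilibrium: 3745 - 5p = 8p - 4055, so 7800 = 13p and p* = 600, q* = 745.
Because the ceiling (532) lies below the market-clearing price, it is binding.
At p = 532: qd = 3745 - 5·532 = 1085 and qs = 8·532 - 4055 = 201.
Consumer surplus without the control is ½ · (749 - 600) · 745 = 55502.5.
With the ceiling, 201 units are sold at 532 (assume they go to the highest-value buyers). The demand price at q = 201 is 708.8, so CS = ½ · [(749 - 532) + (708.8 - 532)] · 201 = 39576.9.
Change in consumer surplus = 39576.9 - 55502.5 = -15925.6.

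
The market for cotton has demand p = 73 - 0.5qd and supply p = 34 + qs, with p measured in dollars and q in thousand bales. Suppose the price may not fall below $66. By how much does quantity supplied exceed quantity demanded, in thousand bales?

18

Rearranging demand gives qd = 146 - 2p; rearranging supply gives qs = p - 34. Setting quantity demanded equal to quantity supplied, 146 - 2p = p - 34, gives p* = 60 and q* = 26.
Since 66 > 60, the floor is binding.
At p = 66: qd = 146 - 2·66 = 14 and qs = 66 - 34 = 32.
Surplus = qs - qd = 32 - 14 = 18.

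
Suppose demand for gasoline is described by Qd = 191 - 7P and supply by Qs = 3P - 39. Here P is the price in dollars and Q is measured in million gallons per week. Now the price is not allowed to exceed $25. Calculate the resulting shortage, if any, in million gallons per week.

0

Equilibrium: 191 - 7P = 3P - 39, so 230 = 10P and P* = 23, Q* = 30.
The ceiling of 25 is above the equilibrium price 23, so it is not binding; the market clears at P* = 23, Q* = 30.
Since the control does not bind, there is no shortage.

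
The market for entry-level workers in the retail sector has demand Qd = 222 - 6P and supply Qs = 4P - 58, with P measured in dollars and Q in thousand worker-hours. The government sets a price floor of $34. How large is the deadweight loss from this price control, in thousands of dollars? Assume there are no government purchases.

Without the control the market clears where 222 - 6P = 4P - 58, i.e. P* = 28 and Q* = 54.
Since 34 > 28, the floor is binding.
At P = 34: Qd = 222 - 6·34 = 18 and Qs = 4·34 - 58 = 78.
Quantity traded falls to 18. At Q = 18 the demand price is (222 - 18)/6 = 34 and the supply price is (58 + 18)/4 = 19.
Deadweight loss = ½ · (34 - 19) · (54 - 18) = ½ · 15 · 36 = 270.

270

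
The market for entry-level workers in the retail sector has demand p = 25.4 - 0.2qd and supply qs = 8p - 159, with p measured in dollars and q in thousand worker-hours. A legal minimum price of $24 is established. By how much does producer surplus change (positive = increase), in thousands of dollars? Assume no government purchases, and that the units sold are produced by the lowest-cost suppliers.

Rearranging demand gives qd = 127 - 5p. Setting quantity demanded equal to quantity supplied, 127 - 5p = 8p - 159, gives p* = 22 and q* = 17.
Because the floor (24) lies above the market-clearing price, it is binding.
At p = 24: qd = 127 - 5·24 = 7 and qs = 8·24 - 159 = 33.
Producer surplus without the control is ½ · (22 - 19.875) · 17 = 18.0625.
With the floor, 7 units are sold at 24. The supply price at q = 7 is 20.75, so PS = ½ · [(24 - 19.875) + (24 - 20.75)] · 7 = 25.8125.
Change in producer surplus = 25.8125 - 18.0625 = 7.75.

7.75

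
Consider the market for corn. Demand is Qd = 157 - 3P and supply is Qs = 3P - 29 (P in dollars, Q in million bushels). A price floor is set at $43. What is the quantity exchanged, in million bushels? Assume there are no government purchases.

Equilibrium: 157 - 3P = 3P - 29, so 186 = 6P and P* = 31, Q* = 64.
Since 43 > 31, the floor is binding.
At P = 43: Qd = 157 - 3·43 = 28 and Qs = 3·43 - 29 = 100.
The quantity actually transacted is the short side, demand: 28.

28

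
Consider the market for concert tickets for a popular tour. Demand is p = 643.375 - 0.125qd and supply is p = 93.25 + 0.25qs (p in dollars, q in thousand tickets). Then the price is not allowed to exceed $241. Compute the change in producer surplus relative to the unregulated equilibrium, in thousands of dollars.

-225351

Rearranging demand gives qd = 5147 - 8p; rearranging supply gives qs = 4p - 373. Setting quantity demanded equal to quantity supplied, 5147 - 8p = 4p - 373, gives p* = 460 and q* = 1467.
Because the ceiling (241) lies below the market-clearing price, it is binding.
At p = 241: qd = 5147 - 8·241 = 3219 and qs = 4·241 - 373 = 591.
Producer surplus without the control is ½ · (460 - 93.25) · 1467 = 269011.125.
With the ceiling, producers sell 591 units at 241, so PS = ½ · (241 - 93.25) · 591 = 43660.125.
Change in producer surplus = 43660.125 - 269011.125 = -225351.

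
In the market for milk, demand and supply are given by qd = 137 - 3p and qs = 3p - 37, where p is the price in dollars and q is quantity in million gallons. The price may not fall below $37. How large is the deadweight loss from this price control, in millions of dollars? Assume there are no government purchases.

192

Without the control the market clears where 137 - 3p = 3p - 37, i.e. p* = 29 and q* = 50.
The floor of 37 is above the equilibrium price 29, so it binds.
At p = 37: qd = 137 - 3·37 = 26 and qs = 3·37 - 37 = 74.
Quantity traded falls to 26. At q = 26 the demand price is (137 - 26)/3 = 37 and the supply price is (37 + 26)/3 = 21.
Deadweight loss = ½ · (37 - 21) · (50 - 26) = ½ · 16 · 24 = 192.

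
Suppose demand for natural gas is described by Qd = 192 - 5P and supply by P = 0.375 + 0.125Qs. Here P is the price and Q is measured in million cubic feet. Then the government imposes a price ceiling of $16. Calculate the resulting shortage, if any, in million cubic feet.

Rearranging supply gives Qs = 8P - 3. Setting quantity demanded equal to quantity supplied, 192 - 5P = 8P - 3, gives P* = 15 and Q* = 117.
Since 16 is above P* = 15, the ceiling does not bind and the free-market outcome prevails.
Since the control does not bind, there is no shortage.

0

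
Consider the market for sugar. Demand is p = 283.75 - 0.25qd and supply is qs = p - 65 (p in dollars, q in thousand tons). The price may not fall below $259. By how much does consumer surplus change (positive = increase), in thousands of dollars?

-2603

Rearranging demand gives qd = 1135 - 4p. Without the control the market clears where 1135 - 4p = p - 65, i.e. p* = 240 and q* = 175.
Since 259 > 240, the floor is binding.
At p = 259: qd = 1135 - 4·259 = 99 and qs = 259 - 65 = 194.
Consumer surplus without the control is ½ · (283.75 - 240) · 175 = 3828.125.
With the floor, consumers buy 99 units at 259, so CS = ½ · (283.75 - 259) · 99 = 1225.125.
Change in consumer surplus = 1225.125 - 3828.125 = -2603.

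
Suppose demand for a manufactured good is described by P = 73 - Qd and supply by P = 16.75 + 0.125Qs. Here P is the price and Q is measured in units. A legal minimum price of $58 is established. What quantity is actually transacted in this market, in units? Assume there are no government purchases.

15

Rearranging demand gives Qd = 73 - P; rearranging supply gives Qs = 8P - 134. Equilibrium: 73 - P = 8P - 134, so 207 = 9P and P* = 23, Q* = 50.
Since 58 > 23, the floor is binding.
At P = 58: Qd = 73 - 58 = 15 and Qs = 8·58 - 134 = 330.
The quantity actually transacted is the short side, demand: 15.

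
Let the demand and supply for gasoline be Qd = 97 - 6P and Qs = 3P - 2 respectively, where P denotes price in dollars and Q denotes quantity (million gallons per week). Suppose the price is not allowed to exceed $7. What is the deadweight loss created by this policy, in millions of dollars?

36

Equilibrium: 97 - 6P = 3P - 2, so 99 = 9P and P* = 11, Q* = 31.
Since 7 < 11, the ceiling is binding.
At P = 7: Qd = 97 - 6·7 = 55 and Qs = 3·7 - 2 = 19.
Quantity traded falls to 19. At Q = 19 the demand price is (97 - 19)/6 = 13 and the supply price is (2 + 19)/3 = 7.
Deadweight loss = ½ · (13 - 7) · (31 - 19) = ½ · 6 · 12 = 36.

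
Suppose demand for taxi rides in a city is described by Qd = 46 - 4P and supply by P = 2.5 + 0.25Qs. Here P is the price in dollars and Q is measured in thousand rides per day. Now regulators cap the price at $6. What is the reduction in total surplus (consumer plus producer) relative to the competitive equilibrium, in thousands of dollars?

4

Rearranging supply gives Qs = 4P - 10. Without the control the market clears where 46 - 4P = 4P - 10, i.e. P* = 7 and Q* = 18.
Since 6 < 7, the ceiling is binding.
At P = 6: Qd = 46 - 4·6 = 22 and Qs = 4·6 - 10 = 14.
Quantity traded falls to 14. At Q = 14 the demand price is (46 - 14)/4 = 8 and the supply price is (10 + 14)/4 = 6.
Deadweight loss = ½ · (8 - 6) · (18 - 14) = ½ · 2 · 4 = 4.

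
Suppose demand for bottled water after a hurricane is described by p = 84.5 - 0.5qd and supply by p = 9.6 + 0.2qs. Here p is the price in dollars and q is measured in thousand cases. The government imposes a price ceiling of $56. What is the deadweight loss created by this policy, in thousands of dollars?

Rearranging demand gives qd = 169 - 2p; rearranging supply gives qs = 5p - 48. Without the control the market clears where 169 - 2p = 5p - 48, i.e. p* = 31 and q* = 107.
Since 56 is above p* = 31, the ceiling does not bind and the free-market outcome prevails.
Since the control does not bind, no trades are prevented and deadweight loss is zero.

0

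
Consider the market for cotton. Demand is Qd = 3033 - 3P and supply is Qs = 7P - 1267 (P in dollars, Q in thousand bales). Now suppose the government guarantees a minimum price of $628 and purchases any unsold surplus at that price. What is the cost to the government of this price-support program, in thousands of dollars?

1243440

In a free market, 3033 - 3P = 7P - 1267 gives the equilibrium P* = 430, Q* = 1743.
Since 628 > 430, the floor is binding.
At P = 628: Qd = 3033 - 3·628 = 1149 and Qs = 7·628 - 1267 = 3129.
Surplus = Qs - Qd = 1980.
Government expenditure = surplus × support price = 1980 × 628 = 1243440.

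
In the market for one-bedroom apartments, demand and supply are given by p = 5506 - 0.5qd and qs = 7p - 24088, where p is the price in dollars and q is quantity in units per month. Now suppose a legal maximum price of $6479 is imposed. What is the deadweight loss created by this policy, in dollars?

0

Rearranging demand gives qd = 11012 - 2p. Equilibrium: 11012 - 2p = 7p - 24088, so 35100 = 9p and p* = 3900, q* = 3212.
Since 6479 is above p* = 3900, the ceiling does not bind and the free-market outcome prevails.
Since the control does not bind, no trades are prevented and deadweight loss is zero.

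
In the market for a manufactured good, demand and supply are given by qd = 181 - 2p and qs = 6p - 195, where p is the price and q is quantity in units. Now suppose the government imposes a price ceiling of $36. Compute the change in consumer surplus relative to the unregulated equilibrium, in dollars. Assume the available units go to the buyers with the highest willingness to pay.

Setting quantity demanded equal to quantity supplied, 181 - 2p = 6p - 195, gives p* = 47 and q* = 87.
Since 36 < 47, the ceiling is binding.
At p = 36: qd = 181 - 2·36 = 109 and qs = 6·36 - 195 = 21.
Consumer surplus without the control is ½ · (90.5 - 47) · 87 = 1892.25.
With the ceiling, 21 units are sold at 36 (assume they go to the highest-value buyers). The demand price at q = 21 is 80, so CS = ½ · [(90.5 - 36) + (80 - 36)] · 21 = 1034.25.
Change in consumer surplus = 1034.25 - 1892.25 = -858.

-858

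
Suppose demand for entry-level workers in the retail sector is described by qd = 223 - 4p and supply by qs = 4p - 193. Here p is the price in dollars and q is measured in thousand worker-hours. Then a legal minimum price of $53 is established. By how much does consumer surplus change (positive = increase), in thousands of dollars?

-13

Setting quantity demanded equal to quantity supplied, 223 - 4p = 4p - 193, gives p* = 52 and q* = 15.
Since 53 > 52, the floor is binding.
At p = 53: qd = 223 - 4·53 = 11 and qs = 4·53 - 193 = 19.
Consumer surplus without the control is ½ · (55.75 - 52) · 15 = 28.125.
With the floor, consumers buy 11 units at 53, so CS = ½ · (55.75 - 53) · 11 = 15.125.
Change in consumer surplus = 15.125 - 28.125 = -13.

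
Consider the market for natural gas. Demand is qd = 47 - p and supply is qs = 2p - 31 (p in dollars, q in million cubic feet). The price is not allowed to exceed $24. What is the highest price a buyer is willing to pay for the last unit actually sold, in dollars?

Setting quantity demanded equal to quantity supplied, 47 - p = 2p - 31, gives p* = 26 and q* = 21.
The ceiling of 24 is below the equilibrium price 26, so it binds.
At p = 24: qd = 47 - 24 = 23 and qs = 2·24 - 31 = 17.
Only 17 units reach the market. On the demand curve, the marginal buyer's willingness to pay at q = 17 is (47 - 17) = 30.

30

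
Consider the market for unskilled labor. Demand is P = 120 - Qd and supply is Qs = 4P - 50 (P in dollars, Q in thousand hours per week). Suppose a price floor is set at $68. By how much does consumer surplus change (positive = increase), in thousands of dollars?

Rearranging demand gives Qd = 120 - P. In a free market, 120 - P = 4P - 50 gives the equilibrium P* = 34, Q* = 86.
The floor of 68 is above the equilibrium price 34, so it binds.
At P = 68: Qd = 120 - 68 = 52 and Qs = 4·68 - 50 = 222.
Consumer surplus without the control is ½ · (120 - 34) · 86 = 3698.
With the floor, consumers buy 52 units at 68, so CS = ½ · (120 - 68) · 52 = 1352.
Change in consumer surplus = 1352 - 3698 = -2346.

-2346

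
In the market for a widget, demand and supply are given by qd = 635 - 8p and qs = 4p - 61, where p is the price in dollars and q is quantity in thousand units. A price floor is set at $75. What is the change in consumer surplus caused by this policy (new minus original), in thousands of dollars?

Without the control the market clears where 635 - 8p = 4p - 61, i.e. p* = 58 and q* = 171.
Because the floor (75) lies above the market-clearing price, it is binding.
At p = 75: qd = 635 - 8·75 = 35 and qs = 4·75 - 61 = 239.
Consumer surplus without the control is ½ · (79.375 - 58) · 171 = 1827.5625.
With the floor, consumers buy 35 units at 75, so CS = ½ · (79.375 - 75) · 35 = 76.5625.
Change in consumer surplus = 76.5625 - 1827.5625 = -1751.

-1751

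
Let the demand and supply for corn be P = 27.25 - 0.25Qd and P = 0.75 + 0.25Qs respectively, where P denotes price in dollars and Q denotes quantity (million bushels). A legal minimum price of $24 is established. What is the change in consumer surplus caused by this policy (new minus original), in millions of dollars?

-330

Rearranging demand gives Qd = 109 - 4P; rearranging supply gives Qs = 4P - 3. Without the control the market clears where 109 - 4P = 4P - 3, i.e. P* = 14 and Q* = 53.
The floor of 24 is above the equilibrium price 14, so it binds.
At P = 24: Qd = 109 - 4·24 = 13 and Qs = 4·24 - 3 = 93.
Consumer surplus without the control is ½ · (27.25 - 14) · 53 = 351.125.
With the floor, consumers buy 13 units at 24, so CS = ½ · (27.25 - 24) · 13 = 21.125.
Change in consumer surplus = 21.125 - 351.125 = -330.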